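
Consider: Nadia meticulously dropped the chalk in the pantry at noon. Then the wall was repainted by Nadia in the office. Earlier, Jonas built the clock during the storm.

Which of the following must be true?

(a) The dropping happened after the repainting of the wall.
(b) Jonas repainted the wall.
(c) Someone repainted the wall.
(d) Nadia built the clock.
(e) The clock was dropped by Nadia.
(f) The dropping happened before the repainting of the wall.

(a) Not entailed — the narrative places the dropping before the repainting, not after.
(b) Not entailed — the passage has Nadia repainting the wall, not Jonas.
(c) Entailed — the original entails any weakening of itself; this just drops 'in the office' and generalizes the agent.
(d) Not entailed — the passage has Jonas building the clock, not Nadia.
(e) Not entailed — Nadia dropped the chalk, not the clock; the clock belongs to the building event.
(f) Entailed — the narrative places the dropping before the repainting.

(c), (f)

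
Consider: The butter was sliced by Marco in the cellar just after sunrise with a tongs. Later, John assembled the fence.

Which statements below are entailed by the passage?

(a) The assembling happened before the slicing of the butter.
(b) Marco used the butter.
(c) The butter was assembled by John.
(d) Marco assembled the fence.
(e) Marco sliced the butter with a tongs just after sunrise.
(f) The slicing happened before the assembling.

(e), (f)

(a) Not entailed — the narrative places the slicing before the assembling, not after.
(b) Not entailed — the butter is the patient, not an instrument — Marco used a tongs.
(c) Not entailed — John assembled the fence, not the butter; the butter belongs to the slicing event.
(d) Not entailed — the passage has John assembling the fence, not Marco.
(e) Entailed — this follows by dropping conjuncts from the slicing event's description.
(f) Entailed — the narrative places the slicing before the assembling.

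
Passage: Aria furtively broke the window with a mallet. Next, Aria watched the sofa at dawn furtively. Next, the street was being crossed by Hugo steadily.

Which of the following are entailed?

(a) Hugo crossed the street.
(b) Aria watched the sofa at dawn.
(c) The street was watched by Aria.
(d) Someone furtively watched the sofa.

(a) Not entailed — 'was crossing' is progressive on an accomplishment; it does not entail the completed 'crossed'.
(b) Entailed — the original entails any weakening of itself; this just drops 'furtively'.
(c) Not entailed — Aria watched the sofa, not the street; the street belongs to the crossing event.
(d) Entailed — this follows by dropping conjuncts from the watching event's description.

(b), (d)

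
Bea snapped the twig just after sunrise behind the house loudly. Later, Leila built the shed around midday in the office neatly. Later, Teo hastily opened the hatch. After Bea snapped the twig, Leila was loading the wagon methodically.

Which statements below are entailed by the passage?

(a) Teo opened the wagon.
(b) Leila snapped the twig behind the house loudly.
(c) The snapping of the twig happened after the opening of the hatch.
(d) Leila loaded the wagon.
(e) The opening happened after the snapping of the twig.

(a) Not entailed — Teo opened the hatch, not the wagon; the wagon belongs to the loading event.
(b) Not entailed — the passage has Bea snapping the twig, not Leila.
(c) Not entailed — the narrative places the snapping before the opening, not after.
(d) Not entailed — 'was loading' is progressive on an accomplishment; it does not entail the completed 'loaded'.
(e) Entailed — the narrative places the snapping before the opening.

(e)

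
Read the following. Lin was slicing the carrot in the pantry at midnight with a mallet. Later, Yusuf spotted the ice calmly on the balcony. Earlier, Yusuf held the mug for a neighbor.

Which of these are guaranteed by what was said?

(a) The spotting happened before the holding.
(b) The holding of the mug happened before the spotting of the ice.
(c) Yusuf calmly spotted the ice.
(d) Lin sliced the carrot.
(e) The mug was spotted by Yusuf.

(a) Not entailed — the narrative places the holding before the spotting, not after.
(b) Entailed — the narrative places the holding before the spotting.
(c) Entailed — this follows by dropping conjuncts from the spotting event's description.
(d) Not entailed — 'was slicing' is progressive on an accomplishment; it does not entail the completed 'sliced'.
(e) Not entailed — Yusuf spotted the ice, not the mug; the mug belongs to the holding event.

(b), (c)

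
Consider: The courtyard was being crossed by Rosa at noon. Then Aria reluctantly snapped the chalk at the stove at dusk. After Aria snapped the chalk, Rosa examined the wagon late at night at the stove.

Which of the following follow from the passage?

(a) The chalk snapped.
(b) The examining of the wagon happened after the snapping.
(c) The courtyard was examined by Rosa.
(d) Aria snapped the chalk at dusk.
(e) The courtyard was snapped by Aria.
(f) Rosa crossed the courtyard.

(a), (b), (d)

(a) Entailed — 'Aria snapped the chalk' is causative; it entails the inchoative 'the chalk snapped'.
(b) Entailed — the narrative places the snapping before the examining.
(c) Not entailed — Rosa examined the wagon, not the courtyard; the courtyard belongs to the crossing event.
(d) Entailed — dropping 'at the stove', 'reluctantly' leaves a sub-description the original still satisfies.
(e) Not entailed — Aria snapped the chalk, not the courtyard; the courtyard belongs to the crossing event.
(f) Not entailed — 'was crossing' is progressive on an accomplishment; it does not entail the completed 'crossed'.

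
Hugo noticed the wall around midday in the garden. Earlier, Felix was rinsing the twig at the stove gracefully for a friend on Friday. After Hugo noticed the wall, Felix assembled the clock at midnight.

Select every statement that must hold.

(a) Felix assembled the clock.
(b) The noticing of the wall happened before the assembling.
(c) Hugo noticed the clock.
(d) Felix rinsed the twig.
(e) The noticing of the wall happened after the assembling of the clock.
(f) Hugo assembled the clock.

(a) Entailed — dropping 'at midnight' leaves a sub-description the original still satisfies.
(b) Entailed — the narrative places the noticing before the assembling.
(c) Not entailed — Hugo noticed the wall, not the clock; the clock belongs to the assembling event.
(d) Entailed — 'rinse' is an activity; 'was rinsing' entails that some rinsing happened, so 'rinsed' holds.
(e) Not entailed — the narrative places the noticing before the assembling, not after.
(f) Not entailed — the passage has Felix assembling the clock, not Hugo.

(a), (b), (d)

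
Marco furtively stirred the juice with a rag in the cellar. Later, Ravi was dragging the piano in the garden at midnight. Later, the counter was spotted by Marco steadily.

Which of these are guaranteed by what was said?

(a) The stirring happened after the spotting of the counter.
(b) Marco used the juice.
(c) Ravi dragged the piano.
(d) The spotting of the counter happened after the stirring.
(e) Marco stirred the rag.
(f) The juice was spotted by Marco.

(c), (d)

(a) Not entailed — the narrative places the stirring before the spotting, not after.
(b) Not entailed — the juice is the patient, not an instrument — Marco used a rag.
(c) Entailed — 'drag' is an activity; 'was dragging' entails that some dragging happened, so 'dragged' holds.
(d) Entailed — the narrative places the stirring before the spotting.
(e) Not entailed — the rag is the instrument, not what was stirred.
(f) Not entailed — Marco spotted the counter, not the juice; the juice belongs to the stirring event.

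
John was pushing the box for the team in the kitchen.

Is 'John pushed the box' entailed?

yes

'push' is atelic; if John was pushing the box, then John pushed the box (for some time).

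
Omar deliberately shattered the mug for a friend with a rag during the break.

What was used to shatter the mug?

a rag

'with a rag' marks the instrument of the shattering event.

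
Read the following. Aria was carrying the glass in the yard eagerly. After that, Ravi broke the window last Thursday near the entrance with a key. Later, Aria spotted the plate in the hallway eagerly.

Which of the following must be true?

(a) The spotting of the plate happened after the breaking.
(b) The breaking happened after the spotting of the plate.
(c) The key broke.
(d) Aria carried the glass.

(a), (d)

(a) Entailed — the narrative places the breaking before the spotting.
(b) Not entailed — the narrative places the breaking before the spotting, not after.
(c) Not entailed — the window is what broke, not the key.
(d) Entailed — 'carry' is an activity; 'was carrying' entails that some carrying happened, so 'carried' holds.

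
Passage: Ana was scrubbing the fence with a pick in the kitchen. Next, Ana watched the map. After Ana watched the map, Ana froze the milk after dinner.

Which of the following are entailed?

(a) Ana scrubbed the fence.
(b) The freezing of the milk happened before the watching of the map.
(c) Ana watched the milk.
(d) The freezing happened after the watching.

(a), (d)

(a) Entailed — 'scrub' is an activity; 'was scrubbing' entails that some scrubbing happened, so 'scrubbed' holds.
(b) Not entailed — the narrative places the watching before the freezing, not after.
(c) Not entailed — Ana watched the map, not the milk; the milk belongs to the freezing event.
(d) Entailed — the narrative places the watching before the freezing.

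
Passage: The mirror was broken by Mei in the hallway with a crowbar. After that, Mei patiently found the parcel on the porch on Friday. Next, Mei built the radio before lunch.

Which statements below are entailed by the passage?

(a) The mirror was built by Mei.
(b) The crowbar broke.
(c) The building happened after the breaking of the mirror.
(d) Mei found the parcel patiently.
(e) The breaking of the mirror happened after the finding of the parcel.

(a) Not entailed — Mei built the radio, not the mirror; the mirror belongs to the breaking event.
(b) Not entailed — the mirror is what broke, not the crowbar.
(c) Entailed — the narrative places the breaking before the building.
(d) Entailed — this follows by dropping conjuncts from the finding event's description.
(e) Not entailed — the narrative places the breaking before the finding, not after.

(c), (d)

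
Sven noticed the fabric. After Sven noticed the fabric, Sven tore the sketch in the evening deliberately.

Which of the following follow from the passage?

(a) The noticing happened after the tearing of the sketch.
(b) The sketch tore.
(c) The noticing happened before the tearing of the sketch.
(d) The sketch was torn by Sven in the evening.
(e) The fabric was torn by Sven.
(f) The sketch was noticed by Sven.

(a) Not entailed — the narrative places the noticing before the tearing, not after.
(b) Entailed — 'Sven tore the sketch' is causative; it entails the inchoative 'the sketch tore'.
(c) Entailed — the narrative places the noticing before the tearing.
(d) Entailed — every conjunct here is already in the original tearing event.
(e) Not entailed — Sven tore the sketch, not the fabric; the fabric belongs to the noticing event.
(f) Not entailed — Sven noticed the fabric, not the sketch; the sketch belongs to the tearing event.

(b), (c), (d)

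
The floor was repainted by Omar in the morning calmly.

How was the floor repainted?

calmly

'calmly' marks the manner of the repainting event.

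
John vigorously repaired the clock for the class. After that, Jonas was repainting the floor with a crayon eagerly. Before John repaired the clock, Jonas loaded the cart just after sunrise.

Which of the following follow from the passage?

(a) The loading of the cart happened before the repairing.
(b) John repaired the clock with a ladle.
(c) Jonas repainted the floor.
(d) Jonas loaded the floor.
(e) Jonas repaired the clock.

(a) Entailed — the narrative places the loading before the repairing.
(b) Not entailed — 'with a ladle' adds information not in the original event.
(c) Not entailed — 'was repainting' is progressive on an accomplishment; it does not entail the completed 'repainted'.
(d) Not entailed — Jonas loaded the cart, not the floor; the floor belongs to the repainting event.
(e) Not entailed — the passage has John repairing the clock, not Jonas.

(a)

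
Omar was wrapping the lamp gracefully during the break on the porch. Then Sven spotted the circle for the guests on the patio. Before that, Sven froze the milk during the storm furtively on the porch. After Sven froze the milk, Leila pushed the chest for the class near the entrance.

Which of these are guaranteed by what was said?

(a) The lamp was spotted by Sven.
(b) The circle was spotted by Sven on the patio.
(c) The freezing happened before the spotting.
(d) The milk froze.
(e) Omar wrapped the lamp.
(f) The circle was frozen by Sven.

(a) Not entailed — Sven spotted the circle, not the lamp; the lamp belongs to the wrapping event.
(b) Entailed — dropping 'for the guests' leaves a sub-description the original still satisfies.
(c) Entailed — the narrative places the freezing before the spotting.
(d) Entailed — 'Sven froze the milk' is causative; it entails the inchoative 'the milk froze'.
(e) Not entailed — 'was wrapping' is progressive on an accomplishment; it does not entail the completed 'wrapped'.
(f) Not entailed — Sven froze the milk, not the circle; the circle belongs to the spotting event.

(b), (c), (d)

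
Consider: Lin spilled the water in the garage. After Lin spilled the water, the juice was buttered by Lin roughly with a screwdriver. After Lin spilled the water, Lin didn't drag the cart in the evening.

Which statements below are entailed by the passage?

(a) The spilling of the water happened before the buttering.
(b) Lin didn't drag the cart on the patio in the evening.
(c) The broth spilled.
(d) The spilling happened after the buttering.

(a), (b)

(a) Entailed — the narrative places the spilling before the buttering.
(b) Entailed — under negation, adding a further restriction is entailed: if no such dragging event occurred, none occurred on the patio either.
(c) Not entailed — the water is what spilled, not the broth.
(d) Not entailed — the narrative places the spilling before the buttering, not after.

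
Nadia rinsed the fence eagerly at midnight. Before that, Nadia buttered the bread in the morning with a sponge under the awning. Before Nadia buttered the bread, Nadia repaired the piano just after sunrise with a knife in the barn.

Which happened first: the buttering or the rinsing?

the buttering

The connectives place the buttering before the rinsing.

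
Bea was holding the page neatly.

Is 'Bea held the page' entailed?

yes

'hold' is atelic; if Bea was holding the page, then Bea held the page (for some time).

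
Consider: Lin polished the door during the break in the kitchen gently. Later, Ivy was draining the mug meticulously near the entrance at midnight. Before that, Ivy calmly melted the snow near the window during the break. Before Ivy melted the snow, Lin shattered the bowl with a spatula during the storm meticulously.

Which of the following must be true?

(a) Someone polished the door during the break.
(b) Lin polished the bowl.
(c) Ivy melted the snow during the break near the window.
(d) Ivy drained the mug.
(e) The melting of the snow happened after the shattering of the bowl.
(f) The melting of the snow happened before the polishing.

(a) Entailed — this follows by dropping conjuncts from the polishing event's description.
(b) Not entailed — Lin polished the door, not the bowl; the bowl belongs to the shattering event.
(c) Entailed — the original entails any weakening of itself; this just drops 'calmly'.
(d) Not entailed — 'was draining' is progressive on an accomplishment; it does not entail the completed 'drained'.
(e) Entailed — the narrative places the shattering before the melting.
(f) Not entailed — the narrative doesn't order the melting relative to the polishing.

(a), (c), (e)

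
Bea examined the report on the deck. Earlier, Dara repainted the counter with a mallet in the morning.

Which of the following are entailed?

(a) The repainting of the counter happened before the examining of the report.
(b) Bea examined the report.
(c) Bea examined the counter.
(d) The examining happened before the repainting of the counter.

(a) Entailed — the narrative places the repainting before the examining.
(b) Entailed — the original entails any weakening of itself; this just drops 'on the deck'.
(c) Not entailed — Bea examined the report, not the counter; the counter belongs to the repainting event.
(d) Not entailed — the narrative places the repainting before the examining, not after.

(a), (b)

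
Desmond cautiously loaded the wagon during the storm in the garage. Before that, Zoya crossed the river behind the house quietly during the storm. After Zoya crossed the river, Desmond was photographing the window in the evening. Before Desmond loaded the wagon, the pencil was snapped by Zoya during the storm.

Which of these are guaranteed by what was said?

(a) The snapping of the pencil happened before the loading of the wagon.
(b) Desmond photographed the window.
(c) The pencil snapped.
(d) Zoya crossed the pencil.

(a), (c)

(a) Entailed — the narrative places the snapping before the loading.
(b) Not entailed — 'was photographing' is progressive on an accomplishment; it does not entail the completed 'photographed'.
(c) Entailed — 'Zoya snapped the pencil' is causative; it entails the inchoative 'the pencil snapped'.
(d) Not entailed — Zoya crossed the river, not the pencil; the pencil belongs to the snapping event.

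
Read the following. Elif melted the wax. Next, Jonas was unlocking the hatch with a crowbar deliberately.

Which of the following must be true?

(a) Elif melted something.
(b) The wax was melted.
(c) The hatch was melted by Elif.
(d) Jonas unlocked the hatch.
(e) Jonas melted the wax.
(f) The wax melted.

(a) Entailed — every conjunct here is already in the original melting event.
(b) Entailed — generalizing the agent leaves a sub-description the original still satisfies.
(c) Not entailed — Elif melted the wax, not the hatch; the hatch belongs to the unlocking event.
(d) Not entailed — 'was unlocking' is progressive on an accomplishment; it does not entail the completed 'unlocked'.
(e) Not entailed — the passage has Elif melting the wax, not Jonas.
(f) Entailed — 'Elif melted the wax' is causative; it entails the inchoative 'the wax melted'.

(a), (b), (f)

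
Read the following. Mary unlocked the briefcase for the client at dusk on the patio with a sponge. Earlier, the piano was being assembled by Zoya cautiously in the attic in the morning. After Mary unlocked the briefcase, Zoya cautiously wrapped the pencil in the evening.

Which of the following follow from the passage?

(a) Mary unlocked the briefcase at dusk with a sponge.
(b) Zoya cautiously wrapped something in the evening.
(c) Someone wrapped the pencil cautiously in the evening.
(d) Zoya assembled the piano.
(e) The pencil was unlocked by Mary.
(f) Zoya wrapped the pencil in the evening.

(a), (b), (c), (f)

(a) Entailed — every conjunct here is already in the original unlocking event.
(b) Entailed — this follows by dropping conjuncts from the wrapping event's description.
(c) Entailed — this follows by dropping conjuncts from the wrapping event's description.
(d) Not entailed — 'was assembling' is progressive on an accomplishment; it does not entail the completed 'assembled'.
(e) Not entailed — Mary unlocked the briefcase, not the pencil; the pencil belongs to the wrapping event.
(f) Entailed — every conjunct here is already in the original wrapping event.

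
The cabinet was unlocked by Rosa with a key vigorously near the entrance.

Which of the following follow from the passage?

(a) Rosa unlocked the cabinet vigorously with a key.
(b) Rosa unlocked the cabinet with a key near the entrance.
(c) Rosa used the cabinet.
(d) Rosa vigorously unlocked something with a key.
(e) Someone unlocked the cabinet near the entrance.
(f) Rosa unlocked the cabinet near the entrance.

(a), (b), (d), (e), (f)

(a) Entailed — the original entails any weakening of itself; this just drops 'near the entrance'.
(b) Entailed — dropping 'vigorously' leaves a sub-description the original still satisfies.
(c) Not entailed — the cabinet is the patient, not an instrument — Rosa used a key.
(d) Entailed — this follows by dropping conjuncts from the unlocking event's description.
(e) Entailed — dropping 'vigorously', 'with a key' and generalizing the agent leaves a sub-description the original still satisfies.
(f) Entailed — this follows by dropping conjuncts from the unlocking event's description.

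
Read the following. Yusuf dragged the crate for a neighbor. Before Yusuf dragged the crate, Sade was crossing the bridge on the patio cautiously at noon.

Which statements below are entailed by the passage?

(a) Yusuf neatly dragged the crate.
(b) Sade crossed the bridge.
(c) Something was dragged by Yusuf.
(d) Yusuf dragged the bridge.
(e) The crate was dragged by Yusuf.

(a) Not entailed — 'neatly' adds information not in the original event.
(b) Not entailed — 'was crossing' is progressive on an accomplishment; it does not entail the completed 'crossed'.
(c) Entailed — dropping 'for a neighbor' and generalizing the patient leaves a sub-description the original still satisfies.
(d) Not entailed — Yusuf dragged the crate, not the bridge; the bridge belongs to the crossing event.
(e) Entailed — this follows by dropping conjuncts from the dragging event's description.

(c), (e)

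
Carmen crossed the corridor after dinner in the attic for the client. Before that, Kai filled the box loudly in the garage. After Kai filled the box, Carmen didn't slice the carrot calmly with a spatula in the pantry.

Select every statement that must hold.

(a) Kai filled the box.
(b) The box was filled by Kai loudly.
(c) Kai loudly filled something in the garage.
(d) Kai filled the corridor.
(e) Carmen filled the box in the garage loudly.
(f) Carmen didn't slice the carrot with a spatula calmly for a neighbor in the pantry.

(a), (b), (c), (f)

(a) Entailed — this follows by dropping conjuncts from the filling event's description.
(b) Entailed — the original entails any weakening of itself; this just drops 'in the garage'.
(c) Entailed — every conjunct here is already in the original filling event.
(d) Not entailed — Kai filled the box, not the corridor; the corridor belongs to the crossing event.
(e) Not entailed — the passage has Kai filling the box, not Carmen.
(f) Entailed — under negation, adding a further restriction is entailed: if no such slicing event occurred, none occurred for a neighbor either.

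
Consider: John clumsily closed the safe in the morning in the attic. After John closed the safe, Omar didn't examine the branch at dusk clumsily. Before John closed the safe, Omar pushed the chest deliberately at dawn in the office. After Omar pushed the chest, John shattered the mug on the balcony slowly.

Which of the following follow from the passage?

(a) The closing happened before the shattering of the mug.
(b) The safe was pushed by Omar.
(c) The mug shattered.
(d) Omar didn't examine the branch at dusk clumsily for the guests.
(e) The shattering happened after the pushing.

(c), (d), (e)

(a) Not entailed — the narrative doesn't order the closing relative to the shattering.
(b) Not entailed — Omar pushed the chest, not the safe; the safe belongs to the closing event.
(c) Entailed — 'John shattered the mug' is causative; it entails the inchoative 'the mug shattered'.
(d) Entailed — under negation, adding a further restriction is entailed: if no such examining event occurred, none occurred for the guests either.
(e) Entailed — the narrative places the pushing before the shattering.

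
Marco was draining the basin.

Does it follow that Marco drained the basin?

'was draining' is progressive; for an accomplishment like 'drain the basin', it doesn't entail completion.

no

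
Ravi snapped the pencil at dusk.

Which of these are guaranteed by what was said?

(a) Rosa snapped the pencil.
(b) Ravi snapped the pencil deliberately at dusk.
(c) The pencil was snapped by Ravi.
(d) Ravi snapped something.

(c), (d)

(a) Not entailed — the passage has Ravi snapping the pencil, not Rosa.
(b) Not entailed — 'deliberately' adds information not in the original event.
(c) Entailed — every conjunct here is already in the original snapping event.
(d) Entailed — the original entails any weakening of itself; this just drops 'at dusk' and generalizes the patient.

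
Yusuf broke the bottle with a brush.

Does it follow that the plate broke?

Nothing is said about any plate; only the bottle is affected.

no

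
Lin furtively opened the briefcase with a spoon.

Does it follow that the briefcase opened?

'Lin opened the briefcase' is the causative; it entails the inchoative 'the briefcase opened'.

yes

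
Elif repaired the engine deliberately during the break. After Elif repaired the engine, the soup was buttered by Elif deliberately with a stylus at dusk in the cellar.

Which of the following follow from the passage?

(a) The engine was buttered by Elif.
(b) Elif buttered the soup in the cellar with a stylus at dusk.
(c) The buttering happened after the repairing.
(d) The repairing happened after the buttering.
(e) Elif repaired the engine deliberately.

(a) Not entailed — Elif buttered the soup, not the engine; the engine belongs to the repairing event.
(b) Entailed — dropping 'deliberately' leaves a sub-description the original still satisfies.
(c) Entailed — the narrative places the repairing before the buttering.
(d) Not entailed — the narrative places the repairing before the buttering, not after.
(e) Entailed — every conjunct here is already in the original repairing event.

(b), (c), (e)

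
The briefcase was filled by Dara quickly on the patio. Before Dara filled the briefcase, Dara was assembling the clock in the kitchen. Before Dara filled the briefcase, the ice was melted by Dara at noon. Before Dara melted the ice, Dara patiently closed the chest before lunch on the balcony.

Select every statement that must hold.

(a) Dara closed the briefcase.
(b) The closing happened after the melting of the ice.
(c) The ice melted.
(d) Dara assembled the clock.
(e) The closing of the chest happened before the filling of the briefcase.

(a) Not entailed — Dara closed the chest, not the briefcase; the briefcase belongs to the filling event.
(b) Not entailed — the narrative places the closing before the melting, not after.
(c) Entailed — 'Dara melted the ice' is causative; it entails the inchoative 'the ice melted'.
(d) Not entailed — 'was assembling' is progressive on an accomplishment; it does not entail the completed 'assembled'.
(e) Entailed — the narrative places the closing before the filling.

(c), (e)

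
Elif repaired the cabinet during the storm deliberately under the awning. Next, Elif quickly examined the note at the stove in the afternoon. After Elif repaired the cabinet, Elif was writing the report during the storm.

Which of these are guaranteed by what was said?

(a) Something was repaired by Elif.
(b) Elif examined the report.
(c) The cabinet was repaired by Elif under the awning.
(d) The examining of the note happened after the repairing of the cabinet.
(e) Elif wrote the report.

(a) Entailed — the original entails any weakening of itself; this just drops 'during the storm', 'deliberately', 'under the awning' and generalizes the patient.
(b) Not entailed — Elif examined the note, not the report; the report belongs to the writing event.
(c) Entailed — every conjunct here is already in the original repairing event.
(d) Entailed — the narrative places the repairing before the examining.
(e) Not entailed — 'was writing' is progressive on an accomplishment; it does not entail the completed 'wrote'.

(a), (c), (d)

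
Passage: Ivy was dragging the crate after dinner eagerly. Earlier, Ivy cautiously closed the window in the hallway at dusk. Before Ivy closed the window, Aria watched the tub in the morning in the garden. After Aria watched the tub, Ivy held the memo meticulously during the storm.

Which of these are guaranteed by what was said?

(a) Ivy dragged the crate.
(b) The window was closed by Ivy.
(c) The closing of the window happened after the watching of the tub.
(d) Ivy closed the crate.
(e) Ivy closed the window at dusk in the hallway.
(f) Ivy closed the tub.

(a) Entailed — 'drag' is an activity; 'was dragging' entails that some dragging happened, so 'dragged' holds.
(b) Entailed — this follows by dropping conjuncts from the closing event's description.
(c) Entailed — the narrative places the watching before the closing.
(d) Not entailed — Ivy closed the window, not the crate; the crate belongs to the dragging event.
(e) Entailed — every conjunct here is already in the original closing event.
(f) Not entailed — Ivy closed the window, not the tub; the tub belongs to the watching event.

(a), (b), (c), (e)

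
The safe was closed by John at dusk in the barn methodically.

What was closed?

'the safe' marks the patient of the closing event.

the safe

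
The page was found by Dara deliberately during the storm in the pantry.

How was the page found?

'deliberately' marks the manner of the finding event.

deliberately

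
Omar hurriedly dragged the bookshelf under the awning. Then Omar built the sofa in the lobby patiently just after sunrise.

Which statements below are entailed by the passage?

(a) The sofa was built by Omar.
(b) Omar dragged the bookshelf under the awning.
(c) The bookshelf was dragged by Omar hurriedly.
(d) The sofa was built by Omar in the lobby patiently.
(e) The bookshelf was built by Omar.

(a), (b), (c), (d)

(a) Entailed — this follows by dropping conjuncts from the building event's description.
(b) Entailed — every conjunct here is already in the original dragging event.
(c) Entailed — this follows by dropping conjuncts from the dragging event's description.
(d) Entailed — this follows by dropping conjuncts from the building event's description.
(e) Not entailed — Omar built the sofa, not the bookshelf; the bookshelf belongs to the dragging event.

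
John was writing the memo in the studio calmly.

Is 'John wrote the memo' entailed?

'was writing' is progressive; for an accomplishment like 'write the memo', it doesn't entail completion.

no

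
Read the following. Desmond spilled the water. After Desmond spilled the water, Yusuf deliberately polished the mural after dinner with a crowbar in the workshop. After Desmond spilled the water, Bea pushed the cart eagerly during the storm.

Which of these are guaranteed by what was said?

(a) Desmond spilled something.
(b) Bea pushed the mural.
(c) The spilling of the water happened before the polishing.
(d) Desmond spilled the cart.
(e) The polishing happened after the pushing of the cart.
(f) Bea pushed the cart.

(a), (c), (f)

(a) Entailed — every conjunct here is already in the original spilling event.
(b) Not entailed — Bea pushed the cart, not the mural; the mural belongs to the polishing event.
(c) Entailed — the narrative places the spilling before the polishing.
(d) Not entailed — Desmond spilled the water, not the cart; the cart belongs to the pushing event.
(e) Not entailed — the narrative doesn't order the pushing relative to the polishing.
(f) Entailed — this follows by dropping conjuncts from the pushing event's description.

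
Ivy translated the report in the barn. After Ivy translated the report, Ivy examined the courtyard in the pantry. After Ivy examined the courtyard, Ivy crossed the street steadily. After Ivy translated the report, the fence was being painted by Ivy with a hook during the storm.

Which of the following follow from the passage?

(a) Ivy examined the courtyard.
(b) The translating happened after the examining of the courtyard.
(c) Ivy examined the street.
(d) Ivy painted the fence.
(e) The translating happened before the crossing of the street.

(a), (e)

(a) Entailed — this follows by dropping conjuncts from the examining event's description.
(b) Not entailed — the narrative places the translating before the examining, not after.
(c) Not entailed — Ivy examined the courtyard, not the street; the street belongs to the crossing event.
(d) Not entailed — 'was painting' is progressive on an accomplishment; it does not entail the completed 'painted'.
(e) Entailed — the narrative places the translating before the crossing.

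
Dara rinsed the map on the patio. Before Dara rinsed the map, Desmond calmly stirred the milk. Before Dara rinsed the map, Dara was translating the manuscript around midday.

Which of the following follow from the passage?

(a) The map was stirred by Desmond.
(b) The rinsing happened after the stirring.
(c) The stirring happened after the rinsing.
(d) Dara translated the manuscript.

(b)

(a) Not entailed — Desmond stirred the milk, not the map; the map belongs to the rinsing event.
(b) Entailed — the narrative places the stirring before the rinsing.
(c) Not entailed — the narrative places the stirring before the rinsing, not after.
(d) Not entailed — 'was translating' is progressive on an accomplishment; it does not entail the completed 'translated'.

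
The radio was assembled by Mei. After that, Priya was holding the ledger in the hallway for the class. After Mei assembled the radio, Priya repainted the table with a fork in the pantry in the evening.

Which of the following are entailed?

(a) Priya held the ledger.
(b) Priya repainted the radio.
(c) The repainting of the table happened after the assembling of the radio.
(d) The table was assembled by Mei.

(a), (c)

(a) Entailed — 'hold' is an activity; 'was holding' entails that some holding happened, so 'held' holds.
(b) Not entailed — Priya repainted the table, not the radio; the radio belongs to the assembling event.
(c) Entailed — the narrative places the assembling before the repainting.
(d) Not entailed — Mei assembled the radio, not the table; the table belongs to the repainting event.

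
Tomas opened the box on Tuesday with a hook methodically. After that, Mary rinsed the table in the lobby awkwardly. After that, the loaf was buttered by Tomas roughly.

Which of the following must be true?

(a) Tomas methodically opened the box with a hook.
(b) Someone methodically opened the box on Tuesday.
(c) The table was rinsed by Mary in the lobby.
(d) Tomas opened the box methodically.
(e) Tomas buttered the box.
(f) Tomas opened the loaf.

(a), (b), (c), (d)

(a) Entailed — the original entails any weakening of itself; this just drops 'on Tuesday'.
(b) Entailed — dropping 'with a hook' and generalizing the agent leaves a sub-description the original still satisfies.
(c) Entailed — dropping 'awkwardly' leaves a sub-description the original still satisfies.
(d) Entailed — this follows by dropping conjuncts from the opening event's description.
(e) Not entailed — Tomas buttered the loaf, not the box; the box belongs to the opening event.
(f) Not entailed — Tomas opened the box, not the loaf; the loaf belongs to the buttering event.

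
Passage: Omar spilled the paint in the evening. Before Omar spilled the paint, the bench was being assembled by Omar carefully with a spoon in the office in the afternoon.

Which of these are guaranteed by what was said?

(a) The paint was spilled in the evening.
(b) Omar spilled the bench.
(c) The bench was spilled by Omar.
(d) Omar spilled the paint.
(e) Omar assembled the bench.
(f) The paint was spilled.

(a), (d), (f)

(a) Entailed — every conjunct here is already in the original spilling event.
(b) Not entailed — Omar spilled the paint, not the bench; the bench belongs to the assembling event.
(c) Not entailed — Omar spilled the paint, not the bench; the bench belongs to the assembling event.
(d) Entailed — every conjunct here is already in the original spilling event.
(e) Not entailed — 'was assembling' is progressive on an accomplishment; it does not entail the completed 'assembled'.
(f) Entailed — the original entails any weakening of itself; this just drops 'in the evening' and generalizes the agent.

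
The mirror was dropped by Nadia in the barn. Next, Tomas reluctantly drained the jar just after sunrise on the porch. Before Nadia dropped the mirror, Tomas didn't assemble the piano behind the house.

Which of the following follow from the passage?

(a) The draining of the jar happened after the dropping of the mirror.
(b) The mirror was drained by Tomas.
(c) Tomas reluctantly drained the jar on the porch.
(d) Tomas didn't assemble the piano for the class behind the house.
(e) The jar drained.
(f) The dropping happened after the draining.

(a) Entailed — the narrative places the dropping before the draining.
(b) Not entailed — Tomas drained the jar, not the mirror; the mirror belongs to the dropping event.
(c) Entailed — every conjunct here is already in the original draining event.
(d) Entailed — under negation, adding a further restriction is entailed: if no such assembling event occurred, none occurred for the class either.
(e) Entailed — 'Tomas drained the jar' is causative; it entails the inchoative 'the jar drained'.
(f) Not entailed — the narrative places the dropping before the draining, not after.

(a), (c), (d), (e)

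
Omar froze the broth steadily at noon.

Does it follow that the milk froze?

no

Nothing is said about any milk; only the broth is affected.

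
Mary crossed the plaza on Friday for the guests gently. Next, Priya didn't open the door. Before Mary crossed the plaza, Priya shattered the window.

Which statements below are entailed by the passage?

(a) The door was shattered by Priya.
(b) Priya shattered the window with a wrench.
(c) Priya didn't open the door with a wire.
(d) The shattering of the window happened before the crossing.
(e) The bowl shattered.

(a) Not entailed — Priya shattered the window, not the door; the door belongs to the opening event.
(b) Not entailed — 'with a wrench' adds information not in the original event.
(c) Entailed — under negation, adding a further restriction is entailed: if no such opening event occurred, none occurred with a wire either.
(d) Entailed — the narrative places the shattering before the crossing.
(e) Not entailed — the window is what shattered, not the bowl.

(c), (d)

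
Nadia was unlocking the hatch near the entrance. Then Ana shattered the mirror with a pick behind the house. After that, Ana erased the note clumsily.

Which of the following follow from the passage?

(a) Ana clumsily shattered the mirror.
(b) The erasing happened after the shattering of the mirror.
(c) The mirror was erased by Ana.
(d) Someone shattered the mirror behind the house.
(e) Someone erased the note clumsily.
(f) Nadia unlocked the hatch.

(a) Not entailed — 'clumsily' adds information not in the original event.
(b) Entailed — the narrative places the shattering before the erasing.
(c) Not entailed — Ana erased the note, not the mirror; the mirror belongs to the shattering event.
(d) Entailed — this follows by dropping conjuncts from the shattering event's description.
(e) Entailed — this follows by dropping conjuncts from the erasing event's description.
(f) Not entailed — 'was unlocking' is progressive on an accomplishment; it does not entail the completed 'unlocked'.

(b), (d), (e)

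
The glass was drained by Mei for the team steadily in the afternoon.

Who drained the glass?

'Mei' marks the agent of the draining event.

Mei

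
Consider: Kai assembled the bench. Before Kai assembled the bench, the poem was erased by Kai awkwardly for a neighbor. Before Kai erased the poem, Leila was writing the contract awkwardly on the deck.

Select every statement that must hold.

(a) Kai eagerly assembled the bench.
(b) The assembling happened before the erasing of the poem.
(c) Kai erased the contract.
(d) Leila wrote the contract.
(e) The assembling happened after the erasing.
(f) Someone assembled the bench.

(a) Not entailed — 'eagerly' adds information not in the original event.
(b) Not entailed — the narrative places the erasing before the assembling, not after.
(c) Not entailed — Kai erased the poem, not the contract; the contract belongs to the writing event.
(d) Not entailed — 'was writing' is progressive on an accomplishment; it does not entail the completed 'wrote'.
(e) Entailed — the narrative places the erasing before the assembling.
(f) Entailed — this follows by dropping conjuncts from the assembling event's description.

(e), (f)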